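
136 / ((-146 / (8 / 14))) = -272 / 511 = -0.53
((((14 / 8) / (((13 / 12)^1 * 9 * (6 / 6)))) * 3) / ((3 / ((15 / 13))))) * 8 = 280 / 169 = 1.66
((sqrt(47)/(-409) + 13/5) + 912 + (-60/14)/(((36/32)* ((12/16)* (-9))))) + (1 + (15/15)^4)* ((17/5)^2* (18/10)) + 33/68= 4613541887/4819500 - sqrt(47)/409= 957.25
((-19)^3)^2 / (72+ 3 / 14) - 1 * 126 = 658514948 / 1011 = 651350.10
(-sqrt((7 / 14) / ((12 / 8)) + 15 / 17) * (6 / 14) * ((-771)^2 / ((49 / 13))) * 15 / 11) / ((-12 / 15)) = 579579975 * sqrt(3162) / 256564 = 127027.74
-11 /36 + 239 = 8593 /36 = 238.69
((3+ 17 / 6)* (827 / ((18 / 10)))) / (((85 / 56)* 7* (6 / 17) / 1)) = 57890 / 81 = 714.69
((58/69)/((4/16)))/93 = 232/6417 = 0.04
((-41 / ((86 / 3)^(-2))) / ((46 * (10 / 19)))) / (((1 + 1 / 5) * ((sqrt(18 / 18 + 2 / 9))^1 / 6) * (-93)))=67.68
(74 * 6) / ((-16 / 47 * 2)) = -5217 / 8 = -652.12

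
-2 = -2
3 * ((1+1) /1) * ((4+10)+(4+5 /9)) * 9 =1002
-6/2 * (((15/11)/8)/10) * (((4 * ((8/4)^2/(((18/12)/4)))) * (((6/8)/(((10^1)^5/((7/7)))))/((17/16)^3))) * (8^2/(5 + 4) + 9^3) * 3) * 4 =-162816/1351075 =-0.12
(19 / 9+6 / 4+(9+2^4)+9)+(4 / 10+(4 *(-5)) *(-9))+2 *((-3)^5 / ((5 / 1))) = 10873 / 90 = 120.81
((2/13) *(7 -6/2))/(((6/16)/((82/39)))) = 5248/1521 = 3.45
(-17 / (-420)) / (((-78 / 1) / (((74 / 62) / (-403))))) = 629 / 409270680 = 0.00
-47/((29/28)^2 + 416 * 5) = -0.02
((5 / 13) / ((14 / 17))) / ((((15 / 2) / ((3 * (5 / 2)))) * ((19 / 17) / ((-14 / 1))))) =-1445 / 247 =-5.85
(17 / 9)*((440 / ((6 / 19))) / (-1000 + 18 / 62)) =-129580 / 49221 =-2.63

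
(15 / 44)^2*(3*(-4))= -1.39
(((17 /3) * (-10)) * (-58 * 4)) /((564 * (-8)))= -2465 /846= -2.91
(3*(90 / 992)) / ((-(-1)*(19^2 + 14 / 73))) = 3285 / 4359344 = 0.00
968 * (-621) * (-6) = 3606768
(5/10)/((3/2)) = 1/3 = 0.33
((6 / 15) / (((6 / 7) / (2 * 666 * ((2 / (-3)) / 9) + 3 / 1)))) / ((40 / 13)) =-26117 / 1800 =-14.51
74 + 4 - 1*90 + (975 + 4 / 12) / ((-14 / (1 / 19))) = -47 / 3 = -15.67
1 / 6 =0.17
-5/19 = -0.26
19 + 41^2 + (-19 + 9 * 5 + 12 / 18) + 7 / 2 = 10381 / 6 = 1730.17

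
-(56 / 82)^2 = -784 / 1681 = -0.47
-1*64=-64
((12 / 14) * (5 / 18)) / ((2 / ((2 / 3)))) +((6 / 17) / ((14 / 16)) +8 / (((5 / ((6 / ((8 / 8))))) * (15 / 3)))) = 64333 / 26775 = 2.40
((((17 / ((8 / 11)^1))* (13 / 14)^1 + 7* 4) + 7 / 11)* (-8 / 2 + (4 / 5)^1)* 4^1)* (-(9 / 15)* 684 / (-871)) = -509068368 / 1676675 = -303.62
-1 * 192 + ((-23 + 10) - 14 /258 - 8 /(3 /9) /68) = -450458 /2193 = -205.41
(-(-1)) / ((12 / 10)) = 5 / 6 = 0.83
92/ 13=7.08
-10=-10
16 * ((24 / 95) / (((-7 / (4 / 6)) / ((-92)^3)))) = 199344128 / 665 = 299765.61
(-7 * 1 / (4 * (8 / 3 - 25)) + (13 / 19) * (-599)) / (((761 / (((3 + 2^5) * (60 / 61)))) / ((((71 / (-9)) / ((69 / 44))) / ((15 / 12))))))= 912559075120 / 12232444131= 74.60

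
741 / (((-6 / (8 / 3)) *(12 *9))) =-247 / 81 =-3.05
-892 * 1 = -892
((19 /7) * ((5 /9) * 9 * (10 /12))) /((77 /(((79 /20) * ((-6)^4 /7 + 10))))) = 5125915 /45276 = 113.21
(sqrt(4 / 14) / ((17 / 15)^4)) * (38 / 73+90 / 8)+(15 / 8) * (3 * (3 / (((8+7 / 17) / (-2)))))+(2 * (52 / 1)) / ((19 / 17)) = 24856875 * sqrt(14) / 24388132+967691 / 10868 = 92.85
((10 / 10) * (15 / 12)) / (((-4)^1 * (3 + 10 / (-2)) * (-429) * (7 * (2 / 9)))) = -15 / 64064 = -0.00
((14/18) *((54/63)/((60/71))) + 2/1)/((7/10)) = 3.98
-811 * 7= -5677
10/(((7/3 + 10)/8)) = 240/37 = 6.49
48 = 48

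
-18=-18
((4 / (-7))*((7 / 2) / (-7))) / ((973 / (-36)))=-72 / 6811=-0.01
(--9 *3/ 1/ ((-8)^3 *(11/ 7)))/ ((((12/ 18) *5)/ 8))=-0.08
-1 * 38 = -38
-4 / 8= -1 / 2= -0.50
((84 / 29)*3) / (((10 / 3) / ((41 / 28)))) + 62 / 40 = 5.37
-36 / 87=-0.41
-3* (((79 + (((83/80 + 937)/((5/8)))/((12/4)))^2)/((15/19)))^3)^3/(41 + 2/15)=-1843313942927960927466861559251819164806946144893032564461687627625139119775538460532672590034235071/778998541871206462383270263671875000000000000000000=-2366261095303462153149745000000000000000000000000.00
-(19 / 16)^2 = -361 / 256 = -1.41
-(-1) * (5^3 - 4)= 121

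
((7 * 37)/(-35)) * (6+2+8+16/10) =-130.24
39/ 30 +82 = 833/ 10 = 83.30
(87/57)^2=841/361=2.33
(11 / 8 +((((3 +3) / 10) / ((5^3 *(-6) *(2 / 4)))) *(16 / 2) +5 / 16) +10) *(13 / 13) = 116747 / 10000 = 11.67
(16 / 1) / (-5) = -16 / 5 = -3.20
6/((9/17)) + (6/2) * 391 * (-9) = -31637/3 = -10545.67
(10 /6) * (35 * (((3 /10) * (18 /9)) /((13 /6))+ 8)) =18830 /39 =482.82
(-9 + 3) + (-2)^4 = 10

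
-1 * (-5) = 5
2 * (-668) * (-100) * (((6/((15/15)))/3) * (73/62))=9752800/31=314606.45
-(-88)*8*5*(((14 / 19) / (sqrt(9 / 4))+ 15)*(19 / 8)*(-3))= -388520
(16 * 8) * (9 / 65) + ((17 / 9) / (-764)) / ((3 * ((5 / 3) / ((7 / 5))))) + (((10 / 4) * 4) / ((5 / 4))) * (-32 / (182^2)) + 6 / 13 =25873883881 / 1423503900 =18.18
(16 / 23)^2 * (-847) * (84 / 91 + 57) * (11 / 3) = -598673152 / 6877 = -87054.41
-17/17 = -1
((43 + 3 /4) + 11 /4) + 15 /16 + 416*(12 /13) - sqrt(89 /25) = 6903 /16 - sqrt(89) /5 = 429.55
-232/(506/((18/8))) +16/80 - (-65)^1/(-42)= -126409/53130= -2.38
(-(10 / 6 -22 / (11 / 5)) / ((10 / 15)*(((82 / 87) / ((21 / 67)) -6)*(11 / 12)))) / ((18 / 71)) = -1080975 / 60148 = -17.97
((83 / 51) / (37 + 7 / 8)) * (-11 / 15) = -7304 / 231795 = -0.03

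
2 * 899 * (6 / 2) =5394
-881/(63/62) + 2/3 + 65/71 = -3871085/4473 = -865.43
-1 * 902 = -902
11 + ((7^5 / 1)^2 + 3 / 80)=22598020803 / 80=282475260.04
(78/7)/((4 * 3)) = 13/14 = 0.93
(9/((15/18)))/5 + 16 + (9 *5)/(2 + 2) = 29.41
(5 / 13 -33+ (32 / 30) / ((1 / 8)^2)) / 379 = 6952 / 73905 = 0.09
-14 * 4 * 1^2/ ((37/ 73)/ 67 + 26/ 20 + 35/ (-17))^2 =-38715172210400/ 390186373201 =-99.22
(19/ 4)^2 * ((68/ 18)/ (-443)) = -6137/ 31896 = -0.19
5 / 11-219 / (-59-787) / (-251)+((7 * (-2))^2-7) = 147508885 / 778602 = 189.45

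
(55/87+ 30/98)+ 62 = 268306/4263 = 62.94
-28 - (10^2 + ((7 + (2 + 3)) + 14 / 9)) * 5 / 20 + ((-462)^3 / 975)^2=19448309023655393 / 1901250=10229222366.16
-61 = -61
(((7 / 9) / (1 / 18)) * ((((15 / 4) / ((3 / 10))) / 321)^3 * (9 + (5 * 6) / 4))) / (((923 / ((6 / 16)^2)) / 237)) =285140625 / 578925920768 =0.00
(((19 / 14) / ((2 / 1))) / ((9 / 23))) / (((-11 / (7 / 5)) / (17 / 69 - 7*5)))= 2071 / 270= 7.67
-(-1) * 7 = 7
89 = 89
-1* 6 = -6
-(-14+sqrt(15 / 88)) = 14-sqrt(330) / 44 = 13.59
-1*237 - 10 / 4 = -479 / 2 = -239.50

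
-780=-780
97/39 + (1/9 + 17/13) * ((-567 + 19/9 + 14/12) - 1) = -841076/1053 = -798.74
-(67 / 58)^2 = -4489 / 3364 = -1.33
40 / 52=10 / 13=0.77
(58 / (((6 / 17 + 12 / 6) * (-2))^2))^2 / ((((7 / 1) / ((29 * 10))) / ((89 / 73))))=346.46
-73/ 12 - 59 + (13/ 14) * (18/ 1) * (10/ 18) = -4687/ 84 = -55.80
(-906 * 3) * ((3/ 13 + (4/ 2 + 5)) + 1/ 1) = -290826/ 13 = -22371.23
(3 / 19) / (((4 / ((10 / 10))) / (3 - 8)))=-15 / 76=-0.20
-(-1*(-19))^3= -6859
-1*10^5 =-100000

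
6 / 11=0.55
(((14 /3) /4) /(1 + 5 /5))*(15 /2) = 35 /8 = 4.38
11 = 11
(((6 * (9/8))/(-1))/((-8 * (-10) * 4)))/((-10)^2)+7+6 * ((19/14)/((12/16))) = 15999811/896000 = 17.86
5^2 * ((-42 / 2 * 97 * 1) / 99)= -16975 / 33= -514.39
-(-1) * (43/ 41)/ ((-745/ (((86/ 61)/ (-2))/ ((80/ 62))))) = 57319/ 74529800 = 0.00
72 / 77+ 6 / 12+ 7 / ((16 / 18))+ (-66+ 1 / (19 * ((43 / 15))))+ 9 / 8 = -6988759 / 125818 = -55.55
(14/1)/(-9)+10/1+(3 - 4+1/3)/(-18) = 229/27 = 8.48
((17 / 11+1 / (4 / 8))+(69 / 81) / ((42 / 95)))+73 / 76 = 6.43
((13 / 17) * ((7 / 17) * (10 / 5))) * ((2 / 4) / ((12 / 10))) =0.26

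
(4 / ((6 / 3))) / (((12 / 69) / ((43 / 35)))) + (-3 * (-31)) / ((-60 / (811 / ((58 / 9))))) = -1469159 / 8120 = -180.93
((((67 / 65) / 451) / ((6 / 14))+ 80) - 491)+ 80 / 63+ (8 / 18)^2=-6807000934 / 16621605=-409.53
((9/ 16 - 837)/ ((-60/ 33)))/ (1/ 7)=1030491/ 320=3220.28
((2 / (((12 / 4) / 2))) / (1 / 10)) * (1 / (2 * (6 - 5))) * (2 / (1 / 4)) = 160 / 3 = 53.33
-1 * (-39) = 39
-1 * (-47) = 47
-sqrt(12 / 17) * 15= -30 * sqrt(51) / 17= -12.60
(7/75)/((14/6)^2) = 3/175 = 0.02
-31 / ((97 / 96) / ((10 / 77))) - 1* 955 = -7162655 / 7469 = -958.98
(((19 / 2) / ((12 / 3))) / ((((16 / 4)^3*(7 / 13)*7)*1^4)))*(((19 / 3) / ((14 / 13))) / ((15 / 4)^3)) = 61009 / 55566000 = 0.00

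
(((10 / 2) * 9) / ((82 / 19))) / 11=855 / 902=0.95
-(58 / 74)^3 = -24389 / 50653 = -0.48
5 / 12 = 0.42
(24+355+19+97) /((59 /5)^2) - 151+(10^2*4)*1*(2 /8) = -165156 /3481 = -47.44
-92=-92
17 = 17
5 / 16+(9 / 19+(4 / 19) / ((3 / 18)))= 623 / 304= 2.05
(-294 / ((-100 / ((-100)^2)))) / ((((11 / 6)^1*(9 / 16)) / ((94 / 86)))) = 14739200 / 473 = 31161.10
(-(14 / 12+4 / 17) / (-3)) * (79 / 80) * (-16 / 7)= -11297 / 10710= -1.05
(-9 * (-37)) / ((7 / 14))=666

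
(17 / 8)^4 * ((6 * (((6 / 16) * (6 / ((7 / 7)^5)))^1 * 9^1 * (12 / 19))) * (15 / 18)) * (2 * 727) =73774516905 / 38912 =1895932.28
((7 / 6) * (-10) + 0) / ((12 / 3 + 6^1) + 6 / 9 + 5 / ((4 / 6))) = -70 / 109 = -0.64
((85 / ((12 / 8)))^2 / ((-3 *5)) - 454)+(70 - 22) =-16742 / 27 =-620.07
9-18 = -9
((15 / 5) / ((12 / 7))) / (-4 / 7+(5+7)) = 49 / 320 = 0.15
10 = 10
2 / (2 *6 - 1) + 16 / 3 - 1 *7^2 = -1435 / 33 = -43.48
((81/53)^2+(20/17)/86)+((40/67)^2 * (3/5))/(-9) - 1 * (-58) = 60.33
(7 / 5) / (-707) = -1 / 505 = -0.00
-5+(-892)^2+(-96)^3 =-89077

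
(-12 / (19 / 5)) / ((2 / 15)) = -450 / 19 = -23.68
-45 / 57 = -0.79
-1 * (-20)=20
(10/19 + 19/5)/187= 411/17765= 0.02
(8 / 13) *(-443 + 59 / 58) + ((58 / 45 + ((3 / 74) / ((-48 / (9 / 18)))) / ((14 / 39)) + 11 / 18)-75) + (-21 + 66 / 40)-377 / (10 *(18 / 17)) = -44999082407 / 112484736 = -400.05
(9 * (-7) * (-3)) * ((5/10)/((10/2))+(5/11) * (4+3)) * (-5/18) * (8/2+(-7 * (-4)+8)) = -75810/11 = -6891.82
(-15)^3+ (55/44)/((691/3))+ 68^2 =3452251/2764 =1249.01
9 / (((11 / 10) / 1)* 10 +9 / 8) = 72 / 97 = 0.74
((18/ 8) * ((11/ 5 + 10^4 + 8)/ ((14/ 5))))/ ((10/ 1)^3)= 450459/ 56000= 8.04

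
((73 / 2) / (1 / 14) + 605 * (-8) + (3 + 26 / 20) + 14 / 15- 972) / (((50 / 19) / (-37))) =111687719 / 1500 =74458.48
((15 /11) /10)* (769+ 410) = 3537 /22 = 160.77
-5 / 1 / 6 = -5 / 6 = -0.83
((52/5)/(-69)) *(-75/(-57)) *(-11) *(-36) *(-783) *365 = 9808484400/437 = 22445044.39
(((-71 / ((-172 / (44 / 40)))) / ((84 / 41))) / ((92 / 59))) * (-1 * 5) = -0.71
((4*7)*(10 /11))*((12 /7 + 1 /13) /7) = 6520 /1001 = 6.51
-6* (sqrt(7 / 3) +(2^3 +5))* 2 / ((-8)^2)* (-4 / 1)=sqrt(21) / 4 +39 / 4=10.90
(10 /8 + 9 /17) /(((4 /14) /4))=847 /34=24.91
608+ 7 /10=6087 /10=608.70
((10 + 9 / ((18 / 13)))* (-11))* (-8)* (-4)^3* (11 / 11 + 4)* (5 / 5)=-464640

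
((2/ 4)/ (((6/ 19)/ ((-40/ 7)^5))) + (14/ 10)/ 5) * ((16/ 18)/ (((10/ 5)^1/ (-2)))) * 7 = 97277176424/ 1620675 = 60022.63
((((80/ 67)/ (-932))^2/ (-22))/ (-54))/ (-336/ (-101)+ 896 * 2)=2525/ 3281125007428884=0.00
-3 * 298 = -894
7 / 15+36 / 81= 41 / 45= 0.91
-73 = -73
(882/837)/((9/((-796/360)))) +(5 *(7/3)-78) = -66.59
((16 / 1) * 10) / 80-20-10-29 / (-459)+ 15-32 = -20626 / 459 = -44.94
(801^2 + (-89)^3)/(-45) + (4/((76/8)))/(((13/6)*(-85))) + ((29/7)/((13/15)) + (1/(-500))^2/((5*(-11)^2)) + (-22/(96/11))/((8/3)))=451970083791413171/320089770000000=1412.01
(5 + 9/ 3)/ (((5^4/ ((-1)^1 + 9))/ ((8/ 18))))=256/ 5625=0.05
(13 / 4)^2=169 / 16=10.56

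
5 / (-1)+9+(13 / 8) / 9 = 301 / 72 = 4.18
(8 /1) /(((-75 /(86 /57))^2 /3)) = 0.01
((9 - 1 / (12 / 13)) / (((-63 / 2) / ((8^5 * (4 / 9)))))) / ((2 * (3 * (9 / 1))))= -3112960 / 45927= -67.78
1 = 1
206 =206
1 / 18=0.06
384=384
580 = 580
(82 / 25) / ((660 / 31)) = 1271 / 8250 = 0.15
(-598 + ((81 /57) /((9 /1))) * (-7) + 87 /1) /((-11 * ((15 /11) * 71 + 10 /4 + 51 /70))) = 170275 /365921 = 0.47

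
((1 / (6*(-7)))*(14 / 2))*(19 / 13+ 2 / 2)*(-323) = 5168 / 39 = 132.51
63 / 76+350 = 26663 / 76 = 350.83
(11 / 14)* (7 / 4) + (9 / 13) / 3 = 167 / 104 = 1.61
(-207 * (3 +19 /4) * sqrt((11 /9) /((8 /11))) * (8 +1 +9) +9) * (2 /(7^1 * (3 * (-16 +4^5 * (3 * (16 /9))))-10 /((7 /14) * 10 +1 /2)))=-0.65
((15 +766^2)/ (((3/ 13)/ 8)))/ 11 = 61024184/ 33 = 1849217.70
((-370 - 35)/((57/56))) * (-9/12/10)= 567/19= 29.84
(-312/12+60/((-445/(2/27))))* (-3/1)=20834/267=78.03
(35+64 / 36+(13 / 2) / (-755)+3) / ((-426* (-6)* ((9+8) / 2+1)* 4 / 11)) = 5945093 / 1319969520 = 0.00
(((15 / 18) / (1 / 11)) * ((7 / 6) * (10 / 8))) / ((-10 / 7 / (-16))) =2695 / 18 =149.72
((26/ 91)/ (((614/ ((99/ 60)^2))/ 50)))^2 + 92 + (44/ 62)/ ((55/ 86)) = 4265775935003/ 45812553920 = 93.11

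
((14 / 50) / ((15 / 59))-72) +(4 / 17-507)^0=-26212 / 375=-69.90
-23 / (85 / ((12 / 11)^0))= -23 / 85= -0.27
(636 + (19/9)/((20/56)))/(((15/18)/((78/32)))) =187759/100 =1877.59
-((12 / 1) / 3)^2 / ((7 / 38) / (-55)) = 33440 / 7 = 4777.14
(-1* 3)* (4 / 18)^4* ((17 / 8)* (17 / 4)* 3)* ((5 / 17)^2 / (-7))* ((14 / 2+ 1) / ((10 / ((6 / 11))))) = 20 / 18711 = 0.00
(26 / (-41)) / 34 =-13 / 697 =-0.02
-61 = -61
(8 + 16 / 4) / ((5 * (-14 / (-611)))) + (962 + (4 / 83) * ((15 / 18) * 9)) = 3099938 / 2905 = 1067.10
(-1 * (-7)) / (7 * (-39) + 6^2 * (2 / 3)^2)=-7 / 257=-0.03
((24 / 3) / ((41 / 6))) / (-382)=-24 / 7831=-0.00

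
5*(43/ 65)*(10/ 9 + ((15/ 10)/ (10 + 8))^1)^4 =147008443/ 21835008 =6.73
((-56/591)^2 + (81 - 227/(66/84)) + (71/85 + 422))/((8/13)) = 228127395587/653155470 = 349.27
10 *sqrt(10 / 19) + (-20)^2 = 10 *sqrt(190) / 19 + 400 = 407.25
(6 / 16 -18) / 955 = -141 / 7640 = -0.02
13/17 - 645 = -10952/17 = -644.24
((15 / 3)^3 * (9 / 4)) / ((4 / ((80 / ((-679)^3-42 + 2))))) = -5625 / 313046879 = -0.00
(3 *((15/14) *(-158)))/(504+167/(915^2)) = -2976334875/2953730969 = -1.01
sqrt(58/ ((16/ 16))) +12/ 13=12/ 13 +sqrt(58)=8.54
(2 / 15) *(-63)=-42 / 5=-8.40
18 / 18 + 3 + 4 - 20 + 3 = -9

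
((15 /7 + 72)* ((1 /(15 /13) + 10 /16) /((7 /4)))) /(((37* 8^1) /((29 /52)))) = 898043 /7542080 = 0.12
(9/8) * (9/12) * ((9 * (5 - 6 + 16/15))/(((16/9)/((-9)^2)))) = 59049/2560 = 23.07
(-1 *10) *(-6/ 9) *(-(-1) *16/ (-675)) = -0.16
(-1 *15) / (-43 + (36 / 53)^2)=42135 / 119491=0.35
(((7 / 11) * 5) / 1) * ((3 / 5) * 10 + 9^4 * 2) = 459480 / 11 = 41770.91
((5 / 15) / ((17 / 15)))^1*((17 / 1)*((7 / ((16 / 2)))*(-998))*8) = -34930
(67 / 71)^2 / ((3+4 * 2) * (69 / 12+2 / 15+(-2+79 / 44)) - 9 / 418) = 28146030 / 1973707771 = 0.01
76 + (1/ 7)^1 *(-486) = 46/ 7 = 6.57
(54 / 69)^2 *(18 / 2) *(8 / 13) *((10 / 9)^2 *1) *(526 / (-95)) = -3029760 / 130663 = -23.19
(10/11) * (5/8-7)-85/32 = -2975/352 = -8.45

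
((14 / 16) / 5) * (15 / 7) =3 / 8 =0.38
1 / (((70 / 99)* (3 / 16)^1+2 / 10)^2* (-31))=-1742400 / 5974351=-0.29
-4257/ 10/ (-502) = 0.85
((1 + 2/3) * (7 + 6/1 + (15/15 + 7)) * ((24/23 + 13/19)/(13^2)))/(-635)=-5285/9379331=-0.00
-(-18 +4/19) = 338/19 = 17.79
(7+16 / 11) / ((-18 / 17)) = -527 / 66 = -7.98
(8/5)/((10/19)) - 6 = -74/25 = -2.96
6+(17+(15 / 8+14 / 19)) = 3893 / 152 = 25.61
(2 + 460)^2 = 213444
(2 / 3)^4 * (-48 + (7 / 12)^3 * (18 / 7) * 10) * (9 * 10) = -20590 / 27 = -762.59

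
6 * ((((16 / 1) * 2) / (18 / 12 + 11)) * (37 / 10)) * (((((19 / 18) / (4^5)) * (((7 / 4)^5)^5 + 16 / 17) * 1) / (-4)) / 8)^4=16081707865005928377035403768054721069206839043958717532299747133171617116688792853896629347077 / 130559459650063460432622975225293407149474992254996034913383747797986318758870777856000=123175355.57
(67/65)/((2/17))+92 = 13099/130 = 100.76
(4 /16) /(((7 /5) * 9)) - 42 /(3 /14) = -49387 /252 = -195.98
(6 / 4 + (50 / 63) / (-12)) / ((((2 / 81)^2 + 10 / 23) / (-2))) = -1514619 / 229957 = -6.59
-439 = -439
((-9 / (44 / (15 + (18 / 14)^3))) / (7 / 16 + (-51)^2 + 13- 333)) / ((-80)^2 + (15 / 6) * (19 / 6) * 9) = -76896 / 324093893165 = -0.00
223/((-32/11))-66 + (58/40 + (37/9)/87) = -17684399/125280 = -141.16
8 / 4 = 2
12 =12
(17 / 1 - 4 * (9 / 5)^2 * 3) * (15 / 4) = -1641 / 20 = -82.05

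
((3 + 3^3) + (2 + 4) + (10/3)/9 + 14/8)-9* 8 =-3659/108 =-33.88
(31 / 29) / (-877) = -31 / 25433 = -0.00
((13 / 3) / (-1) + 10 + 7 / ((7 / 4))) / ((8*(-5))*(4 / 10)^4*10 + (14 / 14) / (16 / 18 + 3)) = -5075 / 5241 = -0.97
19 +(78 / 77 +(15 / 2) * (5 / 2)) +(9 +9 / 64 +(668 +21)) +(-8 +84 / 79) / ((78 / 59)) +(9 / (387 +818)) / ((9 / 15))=2677282085117 / 3659143488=731.67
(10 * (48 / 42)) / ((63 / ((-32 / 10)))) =-256 / 441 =-0.58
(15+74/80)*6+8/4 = 1951/20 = 97.55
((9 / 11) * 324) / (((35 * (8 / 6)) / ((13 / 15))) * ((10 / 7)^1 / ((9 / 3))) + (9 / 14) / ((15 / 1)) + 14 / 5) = 7960680 / 855371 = 9.31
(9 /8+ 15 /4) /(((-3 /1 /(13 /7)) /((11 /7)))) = -1859 /392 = -4.74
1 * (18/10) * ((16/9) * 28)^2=200704/45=4460.09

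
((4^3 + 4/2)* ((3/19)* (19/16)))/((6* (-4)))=-33/64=-0.52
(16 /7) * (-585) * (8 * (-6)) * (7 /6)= 74880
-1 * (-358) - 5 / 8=2859 / 8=357.38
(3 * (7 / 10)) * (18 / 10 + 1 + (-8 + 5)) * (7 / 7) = -21 / 50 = -0.42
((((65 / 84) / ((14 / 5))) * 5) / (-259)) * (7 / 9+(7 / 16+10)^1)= -2624375 / 43860096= -0.06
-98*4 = -392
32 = 32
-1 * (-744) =744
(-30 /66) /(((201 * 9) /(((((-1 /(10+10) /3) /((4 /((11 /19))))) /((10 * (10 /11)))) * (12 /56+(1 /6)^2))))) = 671 /41575161600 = 0.00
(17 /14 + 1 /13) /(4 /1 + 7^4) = 47 /87542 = 0.00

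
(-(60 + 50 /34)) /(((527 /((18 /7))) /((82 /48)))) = -128535 /250852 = -0.51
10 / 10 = 1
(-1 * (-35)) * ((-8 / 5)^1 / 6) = -28 / 3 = -9.33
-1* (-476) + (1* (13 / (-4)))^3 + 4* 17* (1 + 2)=41323 / 64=645.67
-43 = -43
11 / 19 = 0.58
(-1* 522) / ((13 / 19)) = -9918 / 13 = -762.92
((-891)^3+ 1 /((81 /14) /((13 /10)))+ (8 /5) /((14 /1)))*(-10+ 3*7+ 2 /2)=-8021325987296 /945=-8488175647.93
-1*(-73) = 73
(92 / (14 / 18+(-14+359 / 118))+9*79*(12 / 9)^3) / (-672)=-6795913 / 2724372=-2.49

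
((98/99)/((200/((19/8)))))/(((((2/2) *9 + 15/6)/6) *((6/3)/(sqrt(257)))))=931 *sqrt(257)/303600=0.05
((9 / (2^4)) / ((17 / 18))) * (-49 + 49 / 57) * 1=-9261 / 323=-28.67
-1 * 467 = -467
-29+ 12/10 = -27.80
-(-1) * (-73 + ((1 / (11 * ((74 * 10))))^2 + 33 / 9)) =-13781996797 / 198778800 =-69.33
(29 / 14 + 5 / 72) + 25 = 13679 / 504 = 27.14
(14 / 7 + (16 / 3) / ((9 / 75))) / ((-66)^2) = 19 / 1782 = 0.01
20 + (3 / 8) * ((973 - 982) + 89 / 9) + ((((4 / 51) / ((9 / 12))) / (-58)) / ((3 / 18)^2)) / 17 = 511145 / 25143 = 20.33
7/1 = 7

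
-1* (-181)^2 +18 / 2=-32752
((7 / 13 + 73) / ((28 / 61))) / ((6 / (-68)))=-495686 / 273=-1815.70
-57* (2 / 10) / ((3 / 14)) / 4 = -133 / 10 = -13.30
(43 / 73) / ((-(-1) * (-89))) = -43 / 6497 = -0.01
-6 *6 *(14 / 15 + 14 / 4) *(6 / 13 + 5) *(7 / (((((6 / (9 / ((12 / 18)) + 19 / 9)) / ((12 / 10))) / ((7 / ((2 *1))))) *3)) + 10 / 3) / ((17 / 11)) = -1617198737 / 99450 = -16261.43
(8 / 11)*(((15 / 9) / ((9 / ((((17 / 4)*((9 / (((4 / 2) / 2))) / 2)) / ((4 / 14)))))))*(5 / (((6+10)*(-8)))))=-2975 / 8448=-0.35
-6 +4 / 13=-74 / 13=-5.69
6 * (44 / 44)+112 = 118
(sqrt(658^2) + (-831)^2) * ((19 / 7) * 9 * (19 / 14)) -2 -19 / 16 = 17966161749 / 784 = 22916022.64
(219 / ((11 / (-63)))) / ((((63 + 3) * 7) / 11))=-657 / 22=-29.86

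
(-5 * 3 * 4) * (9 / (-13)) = 540 / 13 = 41.54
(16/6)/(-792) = -1/297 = -0.00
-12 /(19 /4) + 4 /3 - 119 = -6851 /57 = -120.19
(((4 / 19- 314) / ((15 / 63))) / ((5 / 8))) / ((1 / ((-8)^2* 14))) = -1889364.08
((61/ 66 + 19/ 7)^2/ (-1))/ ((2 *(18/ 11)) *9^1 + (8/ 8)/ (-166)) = -234538163/ 521705646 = -0.45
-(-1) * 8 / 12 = 0.67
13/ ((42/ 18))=39/ 7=5.57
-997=-997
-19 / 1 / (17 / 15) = -285 / 17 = -16.76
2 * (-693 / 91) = -198 / 13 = -15.23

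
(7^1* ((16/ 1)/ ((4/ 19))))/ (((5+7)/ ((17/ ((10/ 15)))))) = 2261/ 2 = 1130.50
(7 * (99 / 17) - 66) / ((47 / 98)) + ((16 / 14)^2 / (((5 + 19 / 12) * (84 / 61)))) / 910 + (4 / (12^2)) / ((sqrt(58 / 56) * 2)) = -518339934022 / 9850978865 + sqrt(203) / 1044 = -52.60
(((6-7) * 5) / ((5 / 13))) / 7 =-13 / 7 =-1.86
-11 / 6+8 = 37 / 6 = 6.17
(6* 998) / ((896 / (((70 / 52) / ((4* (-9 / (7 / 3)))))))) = -17465 / 29952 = -0.58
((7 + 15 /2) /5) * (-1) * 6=-87 /5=-17.40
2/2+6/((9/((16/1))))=35/3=11.67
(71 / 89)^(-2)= 1.57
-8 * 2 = -16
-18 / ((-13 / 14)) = 19.38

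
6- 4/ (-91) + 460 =42410/ 91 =466.04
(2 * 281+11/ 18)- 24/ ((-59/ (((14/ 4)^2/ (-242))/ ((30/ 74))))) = 361450631/ 642510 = 562.56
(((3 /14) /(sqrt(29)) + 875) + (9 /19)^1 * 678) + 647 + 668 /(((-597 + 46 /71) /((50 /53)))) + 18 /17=3 * sqrt(29) /406 + 1335987930586 /724835579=1843.20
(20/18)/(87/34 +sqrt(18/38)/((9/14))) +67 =72099461/1067723 - 161840 * sqrt(19)/3203169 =67.31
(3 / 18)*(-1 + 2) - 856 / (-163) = 5299 / 978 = 5.42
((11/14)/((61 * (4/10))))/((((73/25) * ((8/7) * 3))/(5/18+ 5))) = 130625/7694784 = 0.02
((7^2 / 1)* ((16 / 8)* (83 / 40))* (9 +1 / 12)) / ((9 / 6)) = 443303 / 360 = 1231.40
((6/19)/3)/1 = 2/19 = 0.11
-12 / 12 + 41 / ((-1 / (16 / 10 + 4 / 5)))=-497 / 5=-99.40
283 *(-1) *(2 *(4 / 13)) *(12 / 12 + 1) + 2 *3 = -4450 / 13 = -342.31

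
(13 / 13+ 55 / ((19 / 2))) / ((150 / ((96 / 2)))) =1032 / 475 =2.17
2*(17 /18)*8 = 136 /9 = 15.11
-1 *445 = -445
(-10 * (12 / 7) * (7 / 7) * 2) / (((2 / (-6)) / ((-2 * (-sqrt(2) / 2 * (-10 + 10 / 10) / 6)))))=-1080 * sqrt(2) / 7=-218.19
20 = 20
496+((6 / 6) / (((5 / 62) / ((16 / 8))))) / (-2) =2418 / 5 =483.60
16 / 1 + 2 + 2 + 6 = 26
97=97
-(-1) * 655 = 655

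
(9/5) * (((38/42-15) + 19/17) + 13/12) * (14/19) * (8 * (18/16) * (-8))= 366876/323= 1135.84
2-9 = -7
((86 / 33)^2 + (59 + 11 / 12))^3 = 24535880174192941 / 82653950016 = 296850.67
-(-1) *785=785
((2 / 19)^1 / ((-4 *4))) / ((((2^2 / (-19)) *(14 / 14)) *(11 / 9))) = 9 / 352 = 0.03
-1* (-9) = 9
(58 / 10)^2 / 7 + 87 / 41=49706 / 7175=6.93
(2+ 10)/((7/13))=156/7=22.29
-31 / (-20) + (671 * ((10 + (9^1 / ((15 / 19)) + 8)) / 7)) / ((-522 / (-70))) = 660277 / 1740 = 379.47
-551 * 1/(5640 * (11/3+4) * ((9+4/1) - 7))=-551/259440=-0.00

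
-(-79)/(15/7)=553/15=36.87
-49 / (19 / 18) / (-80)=441 / 760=0.58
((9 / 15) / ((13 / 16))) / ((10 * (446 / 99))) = 1188 / 72475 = 0.02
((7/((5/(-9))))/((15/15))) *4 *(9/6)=-75.60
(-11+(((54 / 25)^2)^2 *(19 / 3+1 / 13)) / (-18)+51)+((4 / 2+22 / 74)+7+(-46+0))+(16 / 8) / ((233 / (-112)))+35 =10361096337 / 350228125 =29.58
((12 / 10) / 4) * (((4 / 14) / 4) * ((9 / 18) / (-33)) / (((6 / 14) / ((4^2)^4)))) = -8192 / 165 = -49.65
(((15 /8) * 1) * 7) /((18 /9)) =105 /16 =6.56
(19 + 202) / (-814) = -221 / 814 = -0.27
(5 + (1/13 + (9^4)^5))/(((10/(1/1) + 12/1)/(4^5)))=80921421295482918133248/143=565884065003377049882.85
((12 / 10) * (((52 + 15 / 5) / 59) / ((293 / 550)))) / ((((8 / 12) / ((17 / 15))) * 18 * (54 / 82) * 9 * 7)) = 421685 / 88215561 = 0.00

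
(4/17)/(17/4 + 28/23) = 368/8551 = 0.04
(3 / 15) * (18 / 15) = 6 / 25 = 0.24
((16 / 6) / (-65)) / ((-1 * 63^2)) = 8 / 773955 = 0.00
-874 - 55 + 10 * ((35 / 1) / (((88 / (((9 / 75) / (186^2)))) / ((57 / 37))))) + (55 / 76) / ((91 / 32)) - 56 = -10655081504043 / 10820137328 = -984.75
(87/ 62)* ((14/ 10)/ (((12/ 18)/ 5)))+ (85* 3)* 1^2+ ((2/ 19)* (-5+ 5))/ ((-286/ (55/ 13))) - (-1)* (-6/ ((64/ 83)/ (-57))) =707559/ 992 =713.27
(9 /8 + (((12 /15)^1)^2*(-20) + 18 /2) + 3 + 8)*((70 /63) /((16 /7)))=259 /64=4.05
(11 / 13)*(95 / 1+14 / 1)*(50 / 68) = 29975 / 442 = 67.82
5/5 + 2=3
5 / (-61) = -5 / 61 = -0.08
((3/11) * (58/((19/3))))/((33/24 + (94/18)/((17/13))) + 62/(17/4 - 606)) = 1537899696/3242184605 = 0.47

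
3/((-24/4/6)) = -3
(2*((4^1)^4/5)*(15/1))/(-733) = -1536/733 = -2.10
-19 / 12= -1.58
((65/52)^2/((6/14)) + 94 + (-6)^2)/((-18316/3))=-6415/293056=-0.02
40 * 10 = 400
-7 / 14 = -1 / 2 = -0.50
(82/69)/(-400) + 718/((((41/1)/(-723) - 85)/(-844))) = 755777757433/106080600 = 7124.56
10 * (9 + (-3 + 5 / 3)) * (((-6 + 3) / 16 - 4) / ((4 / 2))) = -7705 / 48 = -160.52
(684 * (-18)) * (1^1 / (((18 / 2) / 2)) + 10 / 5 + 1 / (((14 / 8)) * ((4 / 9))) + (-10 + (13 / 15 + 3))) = 1131336 / 35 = 32323.89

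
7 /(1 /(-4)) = -28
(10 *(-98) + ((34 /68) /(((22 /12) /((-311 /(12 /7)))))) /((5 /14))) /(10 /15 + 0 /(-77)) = -369117 /220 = -1677.80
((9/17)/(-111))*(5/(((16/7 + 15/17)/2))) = -210/13949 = -0.02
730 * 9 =6570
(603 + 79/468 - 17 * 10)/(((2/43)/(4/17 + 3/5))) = 618913319/79560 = 7779.20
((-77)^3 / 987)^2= 4253517961 / 19881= 213948.89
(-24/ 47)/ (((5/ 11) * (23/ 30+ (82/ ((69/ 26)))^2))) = -2513808/ 2138064827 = -0.00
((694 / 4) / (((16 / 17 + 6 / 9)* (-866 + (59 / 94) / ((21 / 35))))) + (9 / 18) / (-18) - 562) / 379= -1.48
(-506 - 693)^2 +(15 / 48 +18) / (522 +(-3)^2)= 12213858389 / 8496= 1437601.03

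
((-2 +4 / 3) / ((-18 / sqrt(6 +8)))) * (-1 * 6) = -2 * sqrt(14) / 9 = -0.83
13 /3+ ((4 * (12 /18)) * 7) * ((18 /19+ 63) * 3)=204367 /57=3585.39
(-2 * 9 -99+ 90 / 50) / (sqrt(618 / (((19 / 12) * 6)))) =-14.28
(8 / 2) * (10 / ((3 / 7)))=93.33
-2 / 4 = -1 / 2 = -0.50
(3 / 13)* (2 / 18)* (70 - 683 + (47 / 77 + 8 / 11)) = -47098 / 3003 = -15.68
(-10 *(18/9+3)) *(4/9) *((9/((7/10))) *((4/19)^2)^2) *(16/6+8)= -16384000/2736741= -5.99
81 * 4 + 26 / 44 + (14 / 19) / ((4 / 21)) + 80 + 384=165624 / 209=792.46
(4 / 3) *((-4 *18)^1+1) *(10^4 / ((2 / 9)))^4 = -388192500000000000000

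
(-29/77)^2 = 841/5929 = 0.14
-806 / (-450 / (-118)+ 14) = -47554 / 1051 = -45.25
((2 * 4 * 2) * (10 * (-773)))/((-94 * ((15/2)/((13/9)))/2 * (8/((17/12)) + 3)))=10933312/186543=58.61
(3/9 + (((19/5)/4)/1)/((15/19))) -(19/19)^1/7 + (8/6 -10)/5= -713/2100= -0.34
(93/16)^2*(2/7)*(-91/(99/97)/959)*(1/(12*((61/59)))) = -71497439/988399104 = -0.07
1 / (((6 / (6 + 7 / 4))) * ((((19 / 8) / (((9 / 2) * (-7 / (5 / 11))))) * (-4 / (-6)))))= -21483 / 380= -56.53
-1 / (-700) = 1 / 700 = 0.00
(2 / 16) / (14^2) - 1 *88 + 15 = -114463 / 1568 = -73.00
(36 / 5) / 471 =12 / 785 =0.02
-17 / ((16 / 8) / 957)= -16269 / 2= -8134.50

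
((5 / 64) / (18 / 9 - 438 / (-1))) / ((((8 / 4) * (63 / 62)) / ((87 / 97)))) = 899 / 11472384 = 0.00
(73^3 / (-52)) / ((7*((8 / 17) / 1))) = -6613289 / 2912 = -2271.05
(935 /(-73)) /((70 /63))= -1683 /146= -11.53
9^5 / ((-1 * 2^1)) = -59049 / 2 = -29524.50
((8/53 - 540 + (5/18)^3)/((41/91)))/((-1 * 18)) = 15184128869/228112848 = 66.56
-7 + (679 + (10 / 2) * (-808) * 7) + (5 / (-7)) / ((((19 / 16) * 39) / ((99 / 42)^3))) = -16372961366 / 593047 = -27608.20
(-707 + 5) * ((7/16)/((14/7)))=-2457/16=-153.56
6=6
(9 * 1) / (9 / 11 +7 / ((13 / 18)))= 143 / 167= 0.86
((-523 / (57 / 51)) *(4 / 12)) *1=-8891 / 57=-155.98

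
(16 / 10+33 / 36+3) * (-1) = -331 / 60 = -5.52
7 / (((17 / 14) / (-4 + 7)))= 294 / 17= 17.29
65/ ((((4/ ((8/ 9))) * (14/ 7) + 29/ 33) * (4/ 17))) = 36465/ 1304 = 27.96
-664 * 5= -3320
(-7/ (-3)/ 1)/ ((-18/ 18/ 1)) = -7/ 3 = -2.33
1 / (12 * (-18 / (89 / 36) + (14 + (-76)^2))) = 89 / 6175944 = 0.00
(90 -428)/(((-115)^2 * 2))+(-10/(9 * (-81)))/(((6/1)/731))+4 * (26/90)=81389992/28923075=2.81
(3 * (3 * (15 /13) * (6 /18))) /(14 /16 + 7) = 40 /91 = 0.44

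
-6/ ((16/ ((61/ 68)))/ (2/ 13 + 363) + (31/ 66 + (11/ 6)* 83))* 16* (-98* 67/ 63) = 95084414656/ 1451027049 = 65.53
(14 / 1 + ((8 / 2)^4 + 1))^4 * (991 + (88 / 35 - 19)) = 5256121229884.23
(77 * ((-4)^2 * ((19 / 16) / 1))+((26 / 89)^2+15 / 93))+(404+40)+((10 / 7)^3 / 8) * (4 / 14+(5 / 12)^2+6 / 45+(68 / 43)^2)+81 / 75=7493461450270732637 / 3924400109036400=1909.45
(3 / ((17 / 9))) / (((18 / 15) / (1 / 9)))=5 / 34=0.15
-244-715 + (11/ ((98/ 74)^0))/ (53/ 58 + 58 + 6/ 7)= -23267587/ 24267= -958.82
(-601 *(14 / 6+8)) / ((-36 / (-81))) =-55893 / 4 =-13973.25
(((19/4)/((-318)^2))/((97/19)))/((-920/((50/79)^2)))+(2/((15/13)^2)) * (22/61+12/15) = 149752965630962771/85889055678444000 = 1.74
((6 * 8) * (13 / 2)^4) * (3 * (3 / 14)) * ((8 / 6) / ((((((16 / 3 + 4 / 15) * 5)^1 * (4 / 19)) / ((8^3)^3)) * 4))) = 20484691329024 / 49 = 418054925082.12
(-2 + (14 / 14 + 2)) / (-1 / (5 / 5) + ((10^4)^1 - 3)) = 1 / 9996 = 0.00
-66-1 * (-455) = 389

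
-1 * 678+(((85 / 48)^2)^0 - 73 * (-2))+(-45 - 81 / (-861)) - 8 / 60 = -2479849 / 4305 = -576.04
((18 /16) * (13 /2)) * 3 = 351 /16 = 21.94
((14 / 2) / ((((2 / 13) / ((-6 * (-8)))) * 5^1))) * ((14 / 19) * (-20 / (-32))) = 3822 / 19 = 201.16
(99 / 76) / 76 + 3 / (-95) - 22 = -22.01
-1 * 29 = -29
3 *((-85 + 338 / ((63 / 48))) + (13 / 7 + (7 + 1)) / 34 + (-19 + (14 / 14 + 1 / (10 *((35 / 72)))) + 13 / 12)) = 5572869 / 11900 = 468.31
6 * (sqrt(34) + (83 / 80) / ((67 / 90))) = 2241 / 268 + 6 * sqrt(34) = 43.35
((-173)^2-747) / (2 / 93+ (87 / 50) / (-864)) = 13026844800 / 8701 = 1497166.39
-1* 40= -40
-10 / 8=-5 / 4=-1.25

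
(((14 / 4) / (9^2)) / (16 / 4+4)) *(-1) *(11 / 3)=-77 / 3888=-0.02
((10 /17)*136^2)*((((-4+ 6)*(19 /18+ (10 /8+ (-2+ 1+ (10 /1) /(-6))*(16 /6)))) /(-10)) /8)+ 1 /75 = 294103 /225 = 1307.12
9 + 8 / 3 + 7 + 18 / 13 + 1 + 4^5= 40757 / 39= 1045.05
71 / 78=0.91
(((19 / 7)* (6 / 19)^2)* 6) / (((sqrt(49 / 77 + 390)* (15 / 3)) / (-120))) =-5184* sqrt(47267) / 571501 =-1.97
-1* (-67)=67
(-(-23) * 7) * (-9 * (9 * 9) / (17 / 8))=-55232.47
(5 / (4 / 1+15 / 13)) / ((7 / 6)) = 390 / 469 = 0.83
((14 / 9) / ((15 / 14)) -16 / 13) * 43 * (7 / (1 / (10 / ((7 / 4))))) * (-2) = -266944 / 351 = -760.52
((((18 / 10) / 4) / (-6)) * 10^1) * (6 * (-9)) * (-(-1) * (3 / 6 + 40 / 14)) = 3807 / 28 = 135.96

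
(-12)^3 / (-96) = 18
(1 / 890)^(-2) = 792100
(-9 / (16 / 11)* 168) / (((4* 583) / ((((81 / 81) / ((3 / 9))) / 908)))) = -567 / 384992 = -0.00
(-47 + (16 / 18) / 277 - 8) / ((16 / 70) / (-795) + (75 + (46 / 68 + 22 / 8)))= -86473384900 / 123312240411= -0.70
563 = 563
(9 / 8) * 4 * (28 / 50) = 63 / 25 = 2.52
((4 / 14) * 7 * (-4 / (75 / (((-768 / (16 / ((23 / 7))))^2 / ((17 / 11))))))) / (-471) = 11917312 / 3269525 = 3.64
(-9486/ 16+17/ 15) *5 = -71009/ 24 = -2958.71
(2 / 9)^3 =8 / 729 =0.01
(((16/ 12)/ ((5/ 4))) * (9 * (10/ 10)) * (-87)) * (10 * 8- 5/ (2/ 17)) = -31320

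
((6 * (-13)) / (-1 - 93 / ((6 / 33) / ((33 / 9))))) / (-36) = -13 / 11259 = -0.00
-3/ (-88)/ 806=3/ 70928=0.00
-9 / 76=-0.12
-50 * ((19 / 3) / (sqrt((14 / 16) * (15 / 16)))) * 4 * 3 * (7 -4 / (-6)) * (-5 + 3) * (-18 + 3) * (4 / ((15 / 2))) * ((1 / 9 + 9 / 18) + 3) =-72716800 * sqrt(210) / 567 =-1858494.79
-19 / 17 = -1.12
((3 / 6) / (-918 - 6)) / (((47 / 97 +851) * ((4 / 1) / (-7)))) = 97 / 87219264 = 0.00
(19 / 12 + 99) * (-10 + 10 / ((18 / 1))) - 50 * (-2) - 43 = -96439 / 108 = -892.95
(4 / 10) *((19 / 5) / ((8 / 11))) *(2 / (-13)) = -209 / 650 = -0.32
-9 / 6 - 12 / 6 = -7 / 2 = -3.50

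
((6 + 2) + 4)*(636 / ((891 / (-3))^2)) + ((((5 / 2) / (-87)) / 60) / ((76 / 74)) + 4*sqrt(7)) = 7435675 / 86405616 + 4*sqrt(7) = 10.67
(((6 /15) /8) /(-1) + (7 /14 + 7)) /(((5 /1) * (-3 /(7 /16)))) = -1043 /4800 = -0.22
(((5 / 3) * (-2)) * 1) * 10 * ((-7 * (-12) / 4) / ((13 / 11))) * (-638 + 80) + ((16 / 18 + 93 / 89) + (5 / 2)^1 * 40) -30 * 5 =3441076087 / 10413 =330459.63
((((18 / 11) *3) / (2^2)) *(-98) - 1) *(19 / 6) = -12673 / 33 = -384.03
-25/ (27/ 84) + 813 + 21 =6806/ 9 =756.22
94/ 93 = 1.01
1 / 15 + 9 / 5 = 28 / 15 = 1.87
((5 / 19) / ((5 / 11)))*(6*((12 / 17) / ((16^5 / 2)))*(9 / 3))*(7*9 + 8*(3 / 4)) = 20493 / 21168128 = 0.00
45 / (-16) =-45 / 16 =-2.81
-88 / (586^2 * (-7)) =22 / 600943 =0.00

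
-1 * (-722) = 722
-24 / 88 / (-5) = 3 / 55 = 0.05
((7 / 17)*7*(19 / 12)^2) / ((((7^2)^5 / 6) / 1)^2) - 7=-775124872605373363 / 110732124657910532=-7.00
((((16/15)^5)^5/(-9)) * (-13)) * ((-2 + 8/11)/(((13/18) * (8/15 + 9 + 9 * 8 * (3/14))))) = -248459517644732962693353828253696/485344288723689973354339599609375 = -0.51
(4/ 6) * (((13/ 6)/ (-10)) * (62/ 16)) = -403/ 720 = -0.56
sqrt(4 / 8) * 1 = sqrt(2) / 2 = 0.71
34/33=1.03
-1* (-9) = 9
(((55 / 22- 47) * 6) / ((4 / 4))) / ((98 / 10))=-1335 / 49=-27.24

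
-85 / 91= -0.93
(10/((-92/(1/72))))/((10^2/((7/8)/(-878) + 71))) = -498697/465269760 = -0.00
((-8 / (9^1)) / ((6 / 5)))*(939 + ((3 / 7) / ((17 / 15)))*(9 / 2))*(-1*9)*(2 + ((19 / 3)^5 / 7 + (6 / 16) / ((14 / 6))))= 9142574.65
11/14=0.79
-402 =-402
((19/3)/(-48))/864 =-19/124416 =-0.00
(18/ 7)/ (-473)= -18/ 3311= -0.01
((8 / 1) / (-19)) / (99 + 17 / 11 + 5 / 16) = -1408 / 337269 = -0.00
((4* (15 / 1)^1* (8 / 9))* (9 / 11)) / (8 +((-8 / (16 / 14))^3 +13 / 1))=-240 / 1771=-0.14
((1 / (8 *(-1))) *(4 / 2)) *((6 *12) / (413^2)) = -0.00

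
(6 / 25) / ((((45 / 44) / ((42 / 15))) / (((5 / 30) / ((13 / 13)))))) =0.11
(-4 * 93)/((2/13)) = -2418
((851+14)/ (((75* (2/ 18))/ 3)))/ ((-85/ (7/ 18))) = -1211/ 850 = -1.42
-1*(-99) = 99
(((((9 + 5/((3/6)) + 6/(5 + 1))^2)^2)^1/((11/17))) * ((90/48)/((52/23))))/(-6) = -4887500/143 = -34178.32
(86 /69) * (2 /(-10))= -86 /345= -0.25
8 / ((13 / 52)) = 32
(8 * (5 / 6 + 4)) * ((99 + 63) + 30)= 7424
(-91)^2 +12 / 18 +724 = 27017 / 3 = 9005.67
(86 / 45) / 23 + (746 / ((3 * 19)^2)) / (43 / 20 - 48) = 2972598 / 38069255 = 0.08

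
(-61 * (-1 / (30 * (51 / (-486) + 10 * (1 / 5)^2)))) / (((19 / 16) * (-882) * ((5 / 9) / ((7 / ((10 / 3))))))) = -19764 / 794675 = -0.02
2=2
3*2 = 6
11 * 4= 44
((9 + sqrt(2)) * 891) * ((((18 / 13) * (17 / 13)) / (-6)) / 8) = -408969 / 1352-45441 * sqrt(2) / 1352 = -350.02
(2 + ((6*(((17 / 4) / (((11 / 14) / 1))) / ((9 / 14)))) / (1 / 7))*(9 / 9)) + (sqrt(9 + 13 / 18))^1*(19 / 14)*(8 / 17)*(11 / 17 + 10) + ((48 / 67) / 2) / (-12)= 34390*sqrt(14) / 6069 + 785710 / 2211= 376.57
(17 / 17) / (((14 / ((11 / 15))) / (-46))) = -253 / 105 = -2.41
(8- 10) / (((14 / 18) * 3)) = -6 / 7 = -0.86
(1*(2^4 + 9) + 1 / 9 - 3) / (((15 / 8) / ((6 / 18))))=1592 / 405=3.93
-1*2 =-2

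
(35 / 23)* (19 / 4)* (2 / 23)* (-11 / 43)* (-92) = 14630 / 989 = 14.79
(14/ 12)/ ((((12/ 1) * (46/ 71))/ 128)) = 3976/ 207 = 19.21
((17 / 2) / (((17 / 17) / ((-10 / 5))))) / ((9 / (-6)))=34 / 3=11.33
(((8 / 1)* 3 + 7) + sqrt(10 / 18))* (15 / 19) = 5* sqrt(5) / 19 + 465 / 19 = 25.06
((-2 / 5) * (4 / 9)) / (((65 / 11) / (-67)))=2.02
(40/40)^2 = 1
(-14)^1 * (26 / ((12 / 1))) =-91 / 3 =-30.33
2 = 2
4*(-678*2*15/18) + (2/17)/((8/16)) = -76836/17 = -4519.76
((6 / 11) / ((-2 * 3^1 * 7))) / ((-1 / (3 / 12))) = 1 / 308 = 0.00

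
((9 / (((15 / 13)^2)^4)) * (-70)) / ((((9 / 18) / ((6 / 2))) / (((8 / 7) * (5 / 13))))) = -2007952544 / 3796875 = -528.84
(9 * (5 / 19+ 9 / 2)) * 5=8145 / 38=214.34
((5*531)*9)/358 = 23895/358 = 66.75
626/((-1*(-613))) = 626/613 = 1.02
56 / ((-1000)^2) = 7 / 125000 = 0.00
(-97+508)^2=168921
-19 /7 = -2.71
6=6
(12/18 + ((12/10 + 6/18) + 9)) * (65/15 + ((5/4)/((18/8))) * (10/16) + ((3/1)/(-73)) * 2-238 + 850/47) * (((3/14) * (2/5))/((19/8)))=-425520584/4889175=-87.03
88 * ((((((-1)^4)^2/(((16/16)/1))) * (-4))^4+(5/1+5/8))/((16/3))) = 69069/16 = 4316.81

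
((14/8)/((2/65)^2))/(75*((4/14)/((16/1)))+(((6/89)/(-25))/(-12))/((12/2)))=1381891875/1001278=1380.13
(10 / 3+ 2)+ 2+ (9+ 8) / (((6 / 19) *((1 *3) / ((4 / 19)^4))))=7.37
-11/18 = -0.61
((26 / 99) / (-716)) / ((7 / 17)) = -0.00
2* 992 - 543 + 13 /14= 20187 /14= 1441.93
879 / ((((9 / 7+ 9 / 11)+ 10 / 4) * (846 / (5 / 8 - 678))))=-122258059 / 799752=-152.87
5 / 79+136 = 10749 / 79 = 136.06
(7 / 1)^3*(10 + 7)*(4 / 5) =23324 / 5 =4664.80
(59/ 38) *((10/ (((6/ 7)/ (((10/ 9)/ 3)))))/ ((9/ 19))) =10325/ 729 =14.16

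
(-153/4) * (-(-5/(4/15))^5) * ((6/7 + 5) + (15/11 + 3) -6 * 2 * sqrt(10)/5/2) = -285740947265625/315392 + 217845703125 * sqrt(10)/2048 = -569615281.34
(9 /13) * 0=0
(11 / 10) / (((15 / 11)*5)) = 121 / 750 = 0.16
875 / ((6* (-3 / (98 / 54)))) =-42875 / 486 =-88.22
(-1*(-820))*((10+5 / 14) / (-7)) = -59450 / 49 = -1213.27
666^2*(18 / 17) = 7984008 / 17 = 469647.53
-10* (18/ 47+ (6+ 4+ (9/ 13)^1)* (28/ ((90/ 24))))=-1470412/ 1833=-802.19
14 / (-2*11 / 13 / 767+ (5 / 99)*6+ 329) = 4606602 / 108354131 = 0.04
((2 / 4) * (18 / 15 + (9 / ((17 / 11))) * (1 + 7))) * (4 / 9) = 2708 / 255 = 10.62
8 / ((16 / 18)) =9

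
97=97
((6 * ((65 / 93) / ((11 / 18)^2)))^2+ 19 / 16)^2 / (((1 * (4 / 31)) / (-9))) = -7388867376690120860049 / 6539228594043904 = -1129929.51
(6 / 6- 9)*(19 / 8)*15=-285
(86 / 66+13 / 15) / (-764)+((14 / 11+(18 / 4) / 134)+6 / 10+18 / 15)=5242393 / 1689204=3.10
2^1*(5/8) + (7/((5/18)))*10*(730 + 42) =778181/4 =194545.25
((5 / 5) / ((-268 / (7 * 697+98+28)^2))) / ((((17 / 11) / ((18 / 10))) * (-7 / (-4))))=-62208.77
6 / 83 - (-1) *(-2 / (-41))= 412 / 3403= 0.12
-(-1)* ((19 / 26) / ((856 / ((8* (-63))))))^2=0.19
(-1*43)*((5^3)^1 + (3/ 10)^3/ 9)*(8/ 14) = -5375129/ 1750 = -3071.50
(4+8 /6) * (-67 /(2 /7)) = -3752 /3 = -1250.67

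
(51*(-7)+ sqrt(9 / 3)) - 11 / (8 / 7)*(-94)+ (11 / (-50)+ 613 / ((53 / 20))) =sqrt(3)+ 4127909 / 5300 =780.58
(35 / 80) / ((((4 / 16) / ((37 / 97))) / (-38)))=-4921 / 194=-25.37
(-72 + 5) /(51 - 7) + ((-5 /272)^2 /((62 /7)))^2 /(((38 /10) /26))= -1.52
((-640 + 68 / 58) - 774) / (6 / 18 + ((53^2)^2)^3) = -30729 / 10684881167583793863449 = -0.00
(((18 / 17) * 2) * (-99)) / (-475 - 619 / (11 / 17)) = 9801 / 66929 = 0.15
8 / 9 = 0.89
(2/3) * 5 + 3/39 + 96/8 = 601/39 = 15.41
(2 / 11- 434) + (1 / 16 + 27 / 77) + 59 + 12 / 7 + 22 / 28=-371.91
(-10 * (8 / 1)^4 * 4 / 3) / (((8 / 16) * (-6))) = 163840 / 9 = 18204.44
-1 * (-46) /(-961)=-46 /961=-0.05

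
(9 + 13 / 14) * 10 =695 / 7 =99.29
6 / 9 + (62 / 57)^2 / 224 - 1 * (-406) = 73991521 / 181944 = 406.67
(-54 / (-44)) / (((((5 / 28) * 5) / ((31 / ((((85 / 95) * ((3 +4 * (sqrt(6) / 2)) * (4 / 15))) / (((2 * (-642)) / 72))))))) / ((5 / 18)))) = 1323483 / 7480 - 441161 * sqrt(6) / 3740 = -112.00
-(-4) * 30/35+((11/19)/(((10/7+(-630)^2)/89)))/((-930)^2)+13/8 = 807544852227923/159796861213500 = 5.05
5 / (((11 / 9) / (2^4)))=65.45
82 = 82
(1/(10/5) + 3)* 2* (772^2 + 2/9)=37547006/9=4171889.56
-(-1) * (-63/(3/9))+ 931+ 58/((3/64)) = 5938/3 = 1979.33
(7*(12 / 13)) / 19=84 / 247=0.34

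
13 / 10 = 1.30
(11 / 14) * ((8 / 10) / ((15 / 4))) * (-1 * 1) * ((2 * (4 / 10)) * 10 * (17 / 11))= -1088 / 525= -2.07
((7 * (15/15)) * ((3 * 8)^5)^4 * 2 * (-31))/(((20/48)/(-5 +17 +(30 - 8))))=-711827442245471373711322562691072/5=-142365488449094274742264500000000.00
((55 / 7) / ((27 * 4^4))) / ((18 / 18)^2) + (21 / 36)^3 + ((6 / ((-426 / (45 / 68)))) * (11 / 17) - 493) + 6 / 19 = -9289867417337 / 18863034624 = -492.49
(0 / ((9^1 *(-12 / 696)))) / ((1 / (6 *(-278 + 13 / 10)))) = 0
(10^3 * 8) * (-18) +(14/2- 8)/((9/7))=-1296007/9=-144000.78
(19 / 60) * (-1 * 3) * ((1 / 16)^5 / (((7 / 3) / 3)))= -171 / 146800640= -0.00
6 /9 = 2 /3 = 0.67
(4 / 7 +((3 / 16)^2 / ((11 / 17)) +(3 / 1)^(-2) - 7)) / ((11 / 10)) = -5555645 / 975744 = -5.69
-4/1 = -4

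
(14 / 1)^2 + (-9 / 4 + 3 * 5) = 208.75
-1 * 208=-208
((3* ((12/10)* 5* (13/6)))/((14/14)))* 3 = 117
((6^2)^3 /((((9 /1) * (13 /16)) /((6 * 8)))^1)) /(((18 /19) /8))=33619968 /13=2586151.38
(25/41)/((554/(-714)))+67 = 751994/11357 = 66.21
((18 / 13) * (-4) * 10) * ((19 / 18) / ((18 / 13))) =-380 / 9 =-42.22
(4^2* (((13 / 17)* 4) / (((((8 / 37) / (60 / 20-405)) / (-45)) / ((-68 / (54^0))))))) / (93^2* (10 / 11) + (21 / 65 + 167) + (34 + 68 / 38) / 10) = -1891312394400 / 54568427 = -34659.46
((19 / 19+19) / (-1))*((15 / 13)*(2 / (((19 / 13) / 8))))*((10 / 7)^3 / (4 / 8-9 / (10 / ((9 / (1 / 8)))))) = 48000000 / 4190431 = 11.45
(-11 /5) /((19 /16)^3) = -45056 /34295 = -1.31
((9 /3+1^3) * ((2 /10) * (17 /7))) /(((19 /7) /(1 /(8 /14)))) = 119 /95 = 1.25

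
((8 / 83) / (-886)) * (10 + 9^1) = -76 / 36769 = -0.00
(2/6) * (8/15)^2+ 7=7.09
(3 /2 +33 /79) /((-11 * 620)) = -0.00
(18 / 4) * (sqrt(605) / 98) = 99 * sqrt(5) / 196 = 1.13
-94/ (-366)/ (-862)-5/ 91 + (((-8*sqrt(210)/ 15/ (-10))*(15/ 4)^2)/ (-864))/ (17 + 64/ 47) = -793007/ 14354886-47*sqrt(210)/ 994176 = -0.06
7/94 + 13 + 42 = 5177/94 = 55.07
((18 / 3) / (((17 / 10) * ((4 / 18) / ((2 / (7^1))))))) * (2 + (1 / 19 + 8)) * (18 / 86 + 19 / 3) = 29016720 / 97223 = 298.46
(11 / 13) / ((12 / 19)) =209 / 156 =1.34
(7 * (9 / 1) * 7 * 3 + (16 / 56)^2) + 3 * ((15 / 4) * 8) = 1413.08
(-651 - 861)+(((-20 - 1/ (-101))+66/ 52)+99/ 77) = -28114077/ 18382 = -1529.44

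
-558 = -558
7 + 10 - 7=10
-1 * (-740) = 740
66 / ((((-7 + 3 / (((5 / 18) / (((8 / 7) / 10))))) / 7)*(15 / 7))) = -37730 / 1009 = -37.39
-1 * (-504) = 504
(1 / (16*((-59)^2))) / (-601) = -1 / 33473296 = -0.00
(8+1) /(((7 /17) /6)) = 918 /7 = 131.14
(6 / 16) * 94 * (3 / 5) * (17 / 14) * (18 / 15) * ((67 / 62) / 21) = 481797 / 303800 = 1.59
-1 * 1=-1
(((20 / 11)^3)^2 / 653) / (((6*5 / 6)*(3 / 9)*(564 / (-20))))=-64000000 / 54370978651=-0.00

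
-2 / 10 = -1 / 5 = -0.20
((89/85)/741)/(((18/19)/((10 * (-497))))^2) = 2088461095/53703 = 38889.10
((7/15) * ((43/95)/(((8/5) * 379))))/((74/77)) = 23177/63944880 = 0.00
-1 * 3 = -3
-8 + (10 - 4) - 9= -11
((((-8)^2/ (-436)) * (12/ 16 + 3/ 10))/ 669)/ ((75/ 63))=-588/ 3038375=-0.00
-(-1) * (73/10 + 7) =143/10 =14.30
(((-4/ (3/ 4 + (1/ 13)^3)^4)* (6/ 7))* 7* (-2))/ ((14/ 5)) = 143143434992523264/ 2648422294980875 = 54.05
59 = 59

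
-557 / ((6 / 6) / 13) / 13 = -557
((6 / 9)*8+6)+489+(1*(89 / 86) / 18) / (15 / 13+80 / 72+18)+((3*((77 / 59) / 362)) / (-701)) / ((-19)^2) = 1654241691632816719 / 3306260449587684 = 500.34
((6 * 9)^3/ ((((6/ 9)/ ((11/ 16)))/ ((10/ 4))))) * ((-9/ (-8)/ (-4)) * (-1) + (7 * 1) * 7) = 5121615015/ 256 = 20006308.65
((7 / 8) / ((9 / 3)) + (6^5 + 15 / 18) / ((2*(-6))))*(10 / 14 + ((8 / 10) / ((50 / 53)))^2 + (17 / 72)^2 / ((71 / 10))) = -16912848503837 / 18115650000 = -933.60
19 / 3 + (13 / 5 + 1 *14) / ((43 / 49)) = 16286 / 645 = 25.25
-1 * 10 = -10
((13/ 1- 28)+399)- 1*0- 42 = 342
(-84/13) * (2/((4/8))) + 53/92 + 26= 873/1196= 0.73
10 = 10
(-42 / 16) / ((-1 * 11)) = 21 / 88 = 0.24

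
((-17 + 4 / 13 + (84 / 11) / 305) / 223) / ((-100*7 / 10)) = 103849 / 97261450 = 0.00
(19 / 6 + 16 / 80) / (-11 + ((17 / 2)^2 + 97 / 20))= 101 / 1983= 0.05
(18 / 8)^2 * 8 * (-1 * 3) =-243 / 2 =-121.50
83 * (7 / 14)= 83 / 2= 41.50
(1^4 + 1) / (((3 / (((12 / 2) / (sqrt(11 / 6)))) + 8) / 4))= 0.92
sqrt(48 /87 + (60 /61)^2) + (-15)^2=4 * sqrt(297134) /1769 + 225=226.23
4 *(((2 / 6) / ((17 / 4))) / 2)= 0.16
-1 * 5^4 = -625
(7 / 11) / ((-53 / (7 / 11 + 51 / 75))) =-2534 / 160325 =-0.02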